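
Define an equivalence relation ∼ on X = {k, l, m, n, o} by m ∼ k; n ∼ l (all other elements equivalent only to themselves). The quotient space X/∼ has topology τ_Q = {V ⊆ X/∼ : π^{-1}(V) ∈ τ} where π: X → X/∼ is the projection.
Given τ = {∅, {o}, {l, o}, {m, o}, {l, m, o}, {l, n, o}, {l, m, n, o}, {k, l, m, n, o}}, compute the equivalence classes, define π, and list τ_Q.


X/∼ = {[k=m], [l=n], [o]}; |τ_Q| = 4.

Equivalence classes: [k=m], [l=n], [o].
Quotient map π: X → X/∼ sends k ↦ [k=m], l ↦ [l=n], m ↦ [k=m], n ↦ [l=n], o ↦ [o].
For each subset V ⊆ X/∼, compute π^{-1}(V) ⊆ X and check whether π^{-1}(V) ∈ τ. V is open in τ_Q iff π^{-1}(V) ∈ τ.
  V = {}: π^{-1}(V) = ∅ ∈ τ ✓.
  V = {[k=m]}: π^{-1}(V) = {k, m} ∉ τ ✗.
  V = {[l=n]}: π^{-1}(V) = {l, n} ∉ τ ✗.
  V = {[k=m], [l=n]}: π^{-1}(V) = {k, l, m, n} ∉ τ ✗.
  V = {[o]}: π^{-1}(V) = {o} ∈ τ ✓.
  V = {[k=m], [o]}: π^{-1}(V) = {k, m, o} ∉ τ ✗.
  V = {[l=n], [o]}: π^{-1}(V) = {l, n, o} ∈ τ ✓.
  V = {[k=m], [l=n], [o]}: π^{-1}(V) = {k, l, m, n, o} ∈ τ ✓.
Open sets in the quotient: τ_Q = {{}, {[o]}, {[l=n], [o]}, {[k=m], [l=n], [o]}} (4 elements).


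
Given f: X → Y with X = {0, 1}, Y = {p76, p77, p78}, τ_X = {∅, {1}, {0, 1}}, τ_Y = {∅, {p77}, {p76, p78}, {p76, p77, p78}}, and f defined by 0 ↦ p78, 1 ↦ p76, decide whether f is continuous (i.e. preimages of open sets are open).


f IS continuous.

Compute f^{-1}(U) for each U ∈ τ_Y:
  U = ∅: f^{-1}(U) = ∅ ∈ τ_X ✓.
  U = {p77}: f^{-1}(U) = ∅ ∈ τ_X ✓.
  U = {p76, p78}: f^{-1}(U) = {0, 1} ∈ τ_X ✓.
  U = {p76, p77, p78}: f^{-1}(U) = {0, 1} ∈ τ_X ✓.
Every preimage lies in τ_X, so f IS continuous.


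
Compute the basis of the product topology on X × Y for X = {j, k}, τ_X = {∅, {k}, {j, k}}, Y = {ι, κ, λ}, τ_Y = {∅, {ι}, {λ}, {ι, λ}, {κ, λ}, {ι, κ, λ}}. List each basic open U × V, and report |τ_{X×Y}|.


Basis B = {∅ × ∅, {k} × {ι}, {k} × {λ}, {j, k} × {ι}, {j, k} × {λ}, {k} × {ι, λ}, {k} × {κ, λ}, {k} × {ι, κ, λ}, {j, k} × {ι, λ}, {j, k} × {κ, λ}, {j, k} × {ι, κ, λ}}; |τ_{X×Y}| = 18.

Enumerate products U × V with U ∈ τ_X, V ∈ τ_Y (deduplicated):
  ∅ × ∅ = {} (∅)
  {k} × {ι} = {(k,ι)}
  {k} × {λ} = {(k,λ)}
  {j, k} × {ι} = {(j,ι), (k,ι)}
  {j, k} × {λ} = {(j,λ), (k,λ)}
  {k} × {ι, λ} = {(k,ι), (k,λ)}
  {k} × {κ, λ} = {(k,κ), (k,λ)}
  {k} × {ι, κ, λ} = {(k,ι), (k,κ), (k,λ)}
  {j, k} × {ι, λ} = {(j,ι), (j,λ), (k,ι), (k,λ)}
  {j, k} × {κ, λ} = {(j,κ), (j,λ), (k,κ), (k,λ)}
  {j, k} × {ι, κ, λ} = {(j,ι), (j,κ), (j,λ), (k,ι), (k,κ), (k,λ)}
These 11 distinct sets form the basis B.
Close under arbitrary unions to get τ_{X×Y}; counting gives |τ_{X×Y}| = 18.


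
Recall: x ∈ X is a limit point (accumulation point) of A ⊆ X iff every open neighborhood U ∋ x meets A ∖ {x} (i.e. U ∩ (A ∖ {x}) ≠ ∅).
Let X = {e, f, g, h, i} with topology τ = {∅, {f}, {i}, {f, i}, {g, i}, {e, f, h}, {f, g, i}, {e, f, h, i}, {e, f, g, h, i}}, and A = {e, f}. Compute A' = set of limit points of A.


A' = {e, h}

For each x ∈ X, list the open sets U ∈ τ with x ∈ U, then check whether U ∩ (A ∖ {x}) ≠ ∅ for every such U.
  x = e: opens ∋ x are {e, f, h}, {e, f, h, i}, {e, f, g, h, i}; each meets A ∖ {e}, so x IS a limit point.
  x = f: open {f} ∋ x has {f} ∩ (A ∖ {f}) = ∅, so x is NOT a limit point.
  x = g: open {g, i} ∋ x has {g, i} ∩ (A ∖ {g}) = ∅, so x is NOT a limit point.
  x = h: opens ∋ x are {e, f, h}, {e, f, h, i}, {e, f, g, h, i}; each meets A ∖ {h}, so x IS a limit point.
  x = i: open {i} ∋ x has {i} ∩ (A ∖ {i}) = ∅, so x is NOT a limit point.
Collecting: A' = {e, h}.


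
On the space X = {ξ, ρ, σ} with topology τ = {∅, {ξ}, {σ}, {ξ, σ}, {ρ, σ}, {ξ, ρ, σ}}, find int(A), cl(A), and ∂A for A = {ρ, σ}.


int(A) = {ρ, σ}, cl(A) = {ρ, σ}, ∂A = ∅.

Closed sets in (X, τ) are complements of opens:
  closed(X, τ) = {∅, {ξ}, {ρ}, {ξ, ρ}, {ρ, σ}, {ξ, ρ, σ}}.
int(A) = ⋃ {U ∈ τ : U ⊆ A}. Opens contained in A: ∅, {σ}, {ρ, σ}.
Taking the union of these: int(A) = {ρ, σ}.
cl(A) = ⋂ {C closed : A ⊆ C}. Closed sets containing A: {ρ, σ}, {ξ, ρ, σ}.
Intersecting these: cl(A) = {ρ, σ}.
∂A = cl(A) ∖ int(A) = {ρ, σ} ∖ {ρ, σ} = ∅.


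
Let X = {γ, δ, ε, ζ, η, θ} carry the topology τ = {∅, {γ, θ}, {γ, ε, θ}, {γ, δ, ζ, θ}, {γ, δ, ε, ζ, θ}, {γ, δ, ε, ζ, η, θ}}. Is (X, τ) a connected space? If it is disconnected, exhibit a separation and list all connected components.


(X, τ) is connected.

Find clopen sets (U ∈ τ with X ∖ U ∈ τ):
  U = ∅, X ∖ U = {γ, δ, ε, ζ, η, θ} — both open, so U is clopen.
  U = {γ, δ, ε, ζ, η, θ}, X ∖ U = ∅ — both open, so U is clopen.
Only trivial clopens (∅ and X) exist, so (X, τ) is connected.
Compute connected components by grouping points that agree on all clopens:
  component: {γ, δ, ε, ζ, η, θ}


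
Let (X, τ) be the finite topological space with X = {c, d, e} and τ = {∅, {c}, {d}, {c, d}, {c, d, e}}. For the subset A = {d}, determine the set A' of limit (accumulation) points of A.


A' = {e}

For each x ∈ X, list the open sets U ∈ τ with x ∈ U, then check whether U ∩ (A ∖ {x}) ≠ ∅ for every such U.
  x = c: open {c} ∋ x has {c} ∩ (A ∖ {c}) = ∅, so x is NOT a limit point.
  x = d: open {d} ∋ x has {d} ∩ (A ∖ {d}) = ∅, so x is NOT a limit point.
  x = e: opens ∋ x are {c, d, e}; each meets A ∖ {e}, so x IS a limit point.
Collecting: A' = {e}.


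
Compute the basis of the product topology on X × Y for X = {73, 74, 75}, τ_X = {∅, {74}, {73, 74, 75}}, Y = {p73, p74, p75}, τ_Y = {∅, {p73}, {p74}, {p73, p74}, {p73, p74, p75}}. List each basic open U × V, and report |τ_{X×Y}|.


Basis B = {∅ × ∅, {74} × {p73}, {74} × {p74}, {74} × {p73, p74}, {73, 74, 75} × {p73}, {73, 74, 75} × {p74}, {74} × {p73, p74, p75}, {73, 74, 75} × {p73, p74}, {73, 74, 75} × {p73, p74, p75}}; |τ_{X×Y}| = 14.

Enumerate products U × V with U ∈ τ_X, V ∈ τ_Y (deduplicated):
  ∅ × ∅ = {} (∅)
  {74} × {p73} = {(74,p73)}
  {74} × {p74} = {(74,p74)}
  {74} × {p73, p74} = {(74,p73), (74,p74)}
  {73, 74, 75} × {p73} = {(73,p73), (74,p73), (75,p73)}
  {73, 74, 75} × {p74} = {(73,p74), (74,p74), (75,p74)}
  {74} × {p73, p74, p75} = {(74,p73), (74,p74), (74,p75)}
  {73, 74, 75} × {p73, p74} = {(73,p73), (73,p74), (74,p73), (74,p74), (75,p73), (75,p74)}
  {73, 74, 75} × {p73, p74, p75} = {(73,p73), (73,p74), (73,p75), (74,p73), (74,p74), (74,p75), (75,p73), (75,p74), (75,p75)}
These 9 distinct sets form the basis B.
Close under arbitrary unions to get τ_{X×Y}; counting gives |τ_{X×Y}| = 14.


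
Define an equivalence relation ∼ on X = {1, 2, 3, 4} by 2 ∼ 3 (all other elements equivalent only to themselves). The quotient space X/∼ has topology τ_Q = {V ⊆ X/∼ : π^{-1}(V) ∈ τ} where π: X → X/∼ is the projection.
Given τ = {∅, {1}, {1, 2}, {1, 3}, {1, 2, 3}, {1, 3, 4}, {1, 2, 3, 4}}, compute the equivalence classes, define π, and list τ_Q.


X/∼ = {[1], [2=3], [4]}; |τ_Q| = 4.

Equivalence classes: [1], [2=3], [4].
Quotient map π: X → X/∼ sends 1 ↦ [1], 2 ↦ [2=3], 3 ↦ [2=3], 4 ↦ [4].
For each subset V ⊆ X/∼, compute π^{-1}(V) ⊆ X and check whether π^{-1}(V) ∈ τ. V is open in τ_Q iff π^{-1}(V) ∈ τ.
  V = {}: π^{-1}(V) = ∅ ∈ τ ✓.
  V = {[1]}: π^{-1}(V) = {1} ∈ τ ✓.
  V = {[2=3]}: π^{-1}(V) = {2, 3} ∉ τ ✗.
  V = {[1], [2=3]}: π^{-1}(V) = {1, 2, 3} ∈ τ ✓.
  V = {[4]}: π^{-1}(V) = {4} ∉ τ ✗.
  V = {[1], [4]}: π^{-1}(V) = {1, 4} ∉ τ ✗.
  V = {[2=3], [4]}: π^{-1}(V) = {2, 3, 4} ∉ τ ✗.
  V = {[1], [2=3], [4]}: π^{-1}(V) = {1, 2, 3, 4} ∈ τ ✓.
Open sets in the quotient: τ_Q = {{}, {[1]}, {[1], [2=3]}, {[1], [2=3], [4]}} (4 elements).


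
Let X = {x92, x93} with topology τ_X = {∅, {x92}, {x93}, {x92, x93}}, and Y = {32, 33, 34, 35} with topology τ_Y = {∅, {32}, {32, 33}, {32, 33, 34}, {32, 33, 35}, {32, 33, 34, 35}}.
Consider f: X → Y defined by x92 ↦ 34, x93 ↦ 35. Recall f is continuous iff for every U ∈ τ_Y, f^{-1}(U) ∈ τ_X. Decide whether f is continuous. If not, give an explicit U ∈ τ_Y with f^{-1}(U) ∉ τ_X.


f IS continuous.

Compute f^{-1}(U) for each U ∈ τ_Y:
  U = ∅: f^{-1}(U) = ∅ ∈ τ_X ✓.
  U = {32}: f^{-1}(U) = ∅ ∈ τ_X ✓.
  U = {32, 33}: f^{-1}(U) = ∅ ∈ τ_X ✓.
  U = {32, 33, 34}: f^{-1}(U) = {x92} ∈ τ_X ✓.
  U = {32, 33, 35}: f^{-1}(U) = {x93} ∈ τ_X ✓.
  U = {32, 33, 34, 35}: f^{-1}(U) = {x92, x93} ∈ τ_X ✓.
Every preimage lies in τ_X, so f IS continuous.


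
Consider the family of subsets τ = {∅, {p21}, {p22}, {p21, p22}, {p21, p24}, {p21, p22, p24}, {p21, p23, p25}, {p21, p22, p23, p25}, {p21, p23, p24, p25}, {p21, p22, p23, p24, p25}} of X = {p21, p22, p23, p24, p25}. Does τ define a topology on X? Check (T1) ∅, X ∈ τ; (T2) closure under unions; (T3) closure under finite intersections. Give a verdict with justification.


τ IS a topology on X.

Axiom (T1): ∅ ∈ τ? Yes; X ∈ τ? Yes.
Axiom (T2/T3): check pairwise unions and intersections of members of τ.
All pairwise intersections and unions checked — each lies in τ. Therefore τ satisfies (T1), (T2), (T3): it IS a topology on X.


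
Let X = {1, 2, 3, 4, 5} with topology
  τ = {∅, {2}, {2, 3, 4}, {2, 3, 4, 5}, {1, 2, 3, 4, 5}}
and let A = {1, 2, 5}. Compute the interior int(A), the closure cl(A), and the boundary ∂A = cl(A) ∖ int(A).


int(A) = {2}, cl(A) = {1, 2, 3, 4, 5}, ∂A = {1, 3, 4, 5}.

Closed sets in (X, τ) are complements of opens:
  closed(X, τ) = {∅, {1}, {1, 5}, {1, 3, 4, 5}, {1, 2, 3, 4, 5}}.
int(A) = ⋃ {U ∈ τ : U ⊆ A}. Opens contained in A: ∅, {2}.
Taking the union of these: int(A) = {2}.
cl(A) = ⋂ {C closed : A ⊆ C}. Closed sets containing A: {1, 2, 3, 4, 5}.
Intersecting these: cl(A) = {1, 2, 3, 4, 5}.
∂A = cl(A) ∖ int(A) = {1, 2, 3, 4, 5} ∖ {2} = {1, 3, 4, 5}.


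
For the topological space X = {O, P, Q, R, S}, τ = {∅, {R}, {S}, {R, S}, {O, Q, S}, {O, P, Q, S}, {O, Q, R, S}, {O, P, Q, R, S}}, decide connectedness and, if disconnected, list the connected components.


(X, τ) is disconnected; components = [{R}, {O, P, Q, S}].

Find clopen sets (U ∈ τ with X ∖ U ∈ τ):
  U = ∅, X ∖ U = {O, P, Q, R, S} — both open, so U is clopen.
  U = {R}, X ∖ U = {O, P, Q, S} — both open, so U is clopen.
  U = {O, P, Q, S}, X ∖ U = {R} — both open, so U is clopen.
  U = {O, P, Q, R, S}, X ∖ U = ∅ — both open, so U is clopen.
Nontrivial clopen(s) exist: e.g. {O, P, Q, S}. So (X, τ) is disconnected.
Compute connected components by grouping points that agree on all clopens:
  component: {R}
  component: {O, P, Q, S}


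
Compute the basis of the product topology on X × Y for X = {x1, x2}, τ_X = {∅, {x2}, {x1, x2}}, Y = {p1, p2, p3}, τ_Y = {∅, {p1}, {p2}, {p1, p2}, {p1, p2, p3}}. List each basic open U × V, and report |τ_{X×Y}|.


Basis B = {∅ × ∅, {x2} × {p1}, {x2} × {p2}, {x1, x2} × {p1}, {x1, x2} × {p2}, {x2} × {p1, p2}, {x2} × {p1, p2, p3}, {x1, x2} × {p1, p2}, {x1, x2} × {p1, p2, p3}}; |τ_{X×Y}| = 14.

Enumerate products U × V with U ∈ τ_X, V ∈ τ_Y (deduplicated):
  ∅ × ∅ = {} (∅)
  {x2} × {p1} = {(x2,p1)}
  {x2} × {p2} = {(x2,p2)}
  {x1, x2} × {p1} = {(x1,p1), (x2,p1)}
  {x1, x2} × {p2} = {(x1,p2), (x2,p2)}
  {x2} × {p1, p2} = {(x2,p1), (x2,p2)}
  {x2} × {p1, p2, p3} = {(x2,p1), (x2,p2), (x2,p3)}
  {x1, x2} × {p1, p2} = {(x1,p1), (x1,p2), (x2,p1), (x2,p2)}
  {x1, x2} × {p1, p2, p3} = {(x1,p1), (x1,p2), (x1,p3), (x2,p1), (x2,p2), (x2,p3)}
These 9 distinct sets form the basis B.
Close under arbitrary unions to get τ_{X×Y}; counting gives |τ_{X×Y}| = 14.


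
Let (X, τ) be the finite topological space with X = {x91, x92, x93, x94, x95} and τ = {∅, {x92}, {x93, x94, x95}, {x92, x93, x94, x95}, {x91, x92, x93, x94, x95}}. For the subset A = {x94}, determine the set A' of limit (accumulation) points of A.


A' = {x91, x93, x95}

For each x ∈ X, list the open sets U ∈ τ with x ∈ U, then check whether U ∩ (A ∖ {x}) ≠ ∅ for every such U.
  x = x91: opens ∋ x are {x91, x92, x93, x94, x95}; each meets A ∖ {x91}, so x IS a limit point.
  x = x92: open {x92} ∋ x has {x92} ∩ (A ∖ {x92}) = ∅, so x is NOT a limit point.
  x = x93: opens ∋ x are {x93, x94, x95}, {x92, x93, x94, x95}, {x91, x92, x93, x94, x95}; each meets A ∖ {x93}, so x IS a limit point.
  x = x94: open {x93, x94, x95} ∋ x has {x93, x94, x95} ∩ (A ∖ {x94}) = ∅, so x is NOT a limit point.
  x = x95: opens ∋ x are {x93, x94, x95}, {x92, x93, x94, x95}, {x91, x92, x93, x94, x95}; each meets A ∖ {x95}, so x IS a limit point.
Collecting: A' = {x91, x93, x95}.


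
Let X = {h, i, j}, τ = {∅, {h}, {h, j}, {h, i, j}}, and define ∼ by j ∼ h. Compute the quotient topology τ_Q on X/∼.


X/∼ = {[h=j], [i]}; |τ_Q| = 3.

Equivalence classes: [h=j], [i].
Quotient map π: X → X/∼ sends h ↦ [h=j], i ↦ [i], j ↦ [h=j].
For each subset V ⊆ X/∼, compute π^{-1}(V) ⊆ X and check whether π^{-1}(V) ∈ τ. V is open in τ_Q iff π^{-1}(V) ∈ τ.
  V = {}: π^{-1}(V) = ∅ ∈ τ ✓.
  V = {[h=j]}: π^{-1}(V) = {h, j} ∈ τ ✓.
  V = {[i]}: π^{-1}(V) = {i} ∉ τ ✗.
  V = {[h=j], [i]}: π^{-1}(V) = {h, i, j} ∈ τ ✓.
Open sets in the quotient: τ_Q = {{}, {[h=j]}, {[h=j], [i]}} (3 elements).


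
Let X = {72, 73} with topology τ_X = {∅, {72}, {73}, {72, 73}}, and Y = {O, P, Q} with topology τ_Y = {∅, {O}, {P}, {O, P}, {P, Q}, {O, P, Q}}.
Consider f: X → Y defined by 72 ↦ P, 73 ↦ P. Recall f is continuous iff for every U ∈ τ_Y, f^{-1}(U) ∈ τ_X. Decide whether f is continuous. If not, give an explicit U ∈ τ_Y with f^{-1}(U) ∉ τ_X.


f IS continuous.

Compute f^{-1}(U) for each U ∈ τ_Y:
  U = ∅: f^{-1}(U) = ∅ ∈ τ_X ✓.
  U = {O}: f^{-1}(U) = ∅ ∈ τ_X ✓.
  U = {P}: f^{-1}(U) = {72, 73} ∈ τ_X ✓.
  U = {O, P}: f^{-1}(U) = {72, 73} ∈ τ_X ✓.
  U = {P, Q}: f^{-1}(U) = {72, 73} ∈ τ_X ✓.
  U = {O, P, Q}: f^{-1}(U) = {72, 73} ∈ τ_X ✓.
Every preimage lies in τ_X, so f IS continuous.


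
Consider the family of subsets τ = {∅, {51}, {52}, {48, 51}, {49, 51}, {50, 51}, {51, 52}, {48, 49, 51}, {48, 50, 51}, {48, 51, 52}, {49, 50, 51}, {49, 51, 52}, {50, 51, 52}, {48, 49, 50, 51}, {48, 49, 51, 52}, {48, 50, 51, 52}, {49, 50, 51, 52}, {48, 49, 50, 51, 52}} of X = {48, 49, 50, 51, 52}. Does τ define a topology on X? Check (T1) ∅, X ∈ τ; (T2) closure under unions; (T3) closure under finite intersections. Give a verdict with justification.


τ IS a topology on X.

Axiom (T1): ∅ ∈ τ? Yes; X ∈ τ? Yes.
Axiom (T2/T3): check pairwise unions and intersections of members of τ.
All pairwise intersections and unions checked — each lies in τ. Therefore τ satisfies (T1), (T2), (T3): it IS a topology on X.


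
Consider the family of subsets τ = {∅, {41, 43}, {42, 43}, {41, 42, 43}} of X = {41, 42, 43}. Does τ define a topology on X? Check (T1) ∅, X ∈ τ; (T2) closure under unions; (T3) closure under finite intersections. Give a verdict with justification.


τ is NOT a topology on X.

Axiom (T1): ∅ ∈ τ? Yes; X ∈ τ? Yes.
Axiom (T2/T3): check pairwise unions and intersections of members of τ.
Counterexample for (T3): {41, 43} ∩ {42, 43} = {43} ∉ τ. Therefore τ is NOT a topology.


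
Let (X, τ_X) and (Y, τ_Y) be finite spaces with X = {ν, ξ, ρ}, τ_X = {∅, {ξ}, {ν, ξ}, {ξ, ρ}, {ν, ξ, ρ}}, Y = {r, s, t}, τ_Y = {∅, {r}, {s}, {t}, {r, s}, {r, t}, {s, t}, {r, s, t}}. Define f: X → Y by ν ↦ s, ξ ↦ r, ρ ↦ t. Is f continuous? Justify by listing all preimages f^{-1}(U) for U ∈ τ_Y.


f is NOT continuous.

Compute f^{-1}(U) for each U ∈ τ_Y:
  U = ∅: f^{-1}(U) = ∅ ∈ τ_X ✓.
  U = {r}: f^{-1}(U) = {ξ} ∈ τ_X ✓.
  U = {s}: f^{-1}(U) = {ν} ∉ τ_X ✗.
  U = {t}: f^{-1}(U) = {ρ} ∉ τ_X ✗.
  U = {r, s}: f^{-1}(U) = {ν, ξ} ∈ τ_X ✓.
  U = {r, t}: f^{-1}(U) = {ξ, ρ} ∈ τ_X ✓.
  U = {s, t}: f^{-1}(U) = {ν, ρ} ∉ τ_X ✗.
  U = {r, s, t}: f^{-1}(U) = {ν, ξ, ρ} ∈ τ_X ✓.
Found U = {s} with f^{-1}(U) = {ν} not in τ_X. Therefore f is NOT continuous.


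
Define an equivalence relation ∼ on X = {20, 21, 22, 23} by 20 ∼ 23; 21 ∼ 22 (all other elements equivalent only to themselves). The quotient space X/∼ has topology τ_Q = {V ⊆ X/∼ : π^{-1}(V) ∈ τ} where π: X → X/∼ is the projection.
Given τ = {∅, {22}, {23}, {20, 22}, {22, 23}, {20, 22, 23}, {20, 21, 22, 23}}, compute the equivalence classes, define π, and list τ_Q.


X/∼ = {[20=23], [21=22]}; |τ_Q| = 2.

Equivalence classes: [20=23], [21=22].
Quotient map π: X → X/∼ sends 20 ↦ [20=23], 21 ↦ [21=22], 22 ↦ [21=22], 23 ↦ [20=23].
For each subset V ⊆ X/∼, compute π^{-1}(V) ⊆ X and check whether π^{-1}(V) ∈ τ. V is open in τ_Q iff π^{-1}(V) ∈ τ.
  V = {}: π^{-1}(V) = ∅ ∈ τ ✓.
  V = {[20=23]}: π^{-1}(V) = {20, 23} ∉ τ ✗.
  V = {[21=22]}: π^{-1}(V) = {21, 22} ∉ τ ✗.
  V = {[20=23], [21=22]}: π^{-1}(V) = {20, 21, 22, 23} ∈ τ ✓.
Open sets in the quotient: τ_Q = {{}, {[20=23], [21=22]}} (2 elements).


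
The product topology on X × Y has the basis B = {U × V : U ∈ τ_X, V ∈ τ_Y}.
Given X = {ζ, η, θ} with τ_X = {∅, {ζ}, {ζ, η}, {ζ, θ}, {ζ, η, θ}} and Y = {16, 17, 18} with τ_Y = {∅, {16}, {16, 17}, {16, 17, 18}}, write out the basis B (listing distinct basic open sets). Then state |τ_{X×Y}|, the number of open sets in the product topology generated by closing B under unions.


Basis B = {∅ × ∅, {ζ} × {16}, {ζ} × {16, 17}, {ζ, η} × {16}, {ζ, θ} × {16}, {ζ} × {16, 17, 18}, {ζ, η, θ} × {16}, {ζ, η} × {16, 17}, {ζ, θ} × {16, 17}, {ζ, η} × {16, 17, 18}, {ζ, θ} × {16, 17, 18}, {ζ, η, θ} × {16, 17}, {ζ, η, θ} × {16, 17, 18}}; |τ_{X×Y}| = 30.

Enumerate products U × V with U ∈ τ_X, V ∈ τ_Y (deduplicated):
  ∅ × ∅ = {} (∅)
  {ζ} × {16} = {(ζ,16)}
  {ζ} × {16, 17} = {(ζ,16), (ζ,17)}
  {ζ, η} × {16} = {(ζ,16), (η,16)}
  {ζ, θ} × {16} = {(ζ,16), (θ,16)}
  {ζ} × {16, 17, 18} = {(ζ,16), (ζ,17), (ζ,18)}
  {ζ, η, θ} × {16} = {(ζ,16), (η,16), (θ,16)}
  {ζ, η} × {16, 17} = {(ζ,16), (ζ,17), (η,16), (η,17)}
  {ζ, θ} × {16, 17} = {(ζ,16), (ζ,17), (θ,16), (θ,17)}
  {ζ, η} × {16, 17, 18} = {(ζ,16), (ζ,17), (ζ,18), (η,16), (η,17), (η,18)}
  {ζ, θ} × {16, 17, 18} = {(ζ,16), (ζ,17), (ζ,18), (θ,16), (θ,17), (θ,18)}
  {ζ, η, θ} × {16, 17} = {(ζ,16), (ζ,17), (η,16), (η,17), (θ,16), (θ,17)}
  {ζ, η, θ} × {16, 17, 18} = {(ζ,16), (ζ,17), (ζ,18), (η,16), (η,17), (η,18), (θ,16), (θ,17), (θ,18)}
These 13 distinct sets form the basis B.
Close under arbitrary unions to get τ_{X×Y}; counting gives |τ_{X×Y}| = 30.


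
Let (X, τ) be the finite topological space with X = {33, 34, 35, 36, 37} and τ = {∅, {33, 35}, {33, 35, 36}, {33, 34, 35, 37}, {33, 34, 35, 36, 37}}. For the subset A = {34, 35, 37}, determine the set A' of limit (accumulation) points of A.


A' = {33, 34, 36, 37}

For each x ∈ X, list the open sets U ∈ τ with x ∈ U, then check whether U ∩ (A ∖ {x}) ≠ ∅ for every such U.
  x = 33: opens ∋ x are {33, 35}, {33, 35, 36}, {33, 34, 35, 37}, {33, 34, 35, 36, 37}; each meets A ∖ {33}, so x IS a limit point.
  x = 34: opens ∋ x are {33, 34, 35, 37}, {33, 34, 35, 36, 37}; each meets A ∖ {34}, so x IS a limit point.
  x = 35: open {33, 35} ∋ x has {33, 35} ∩ (A ∖ {35}) = ∅, so x is NOT a limit point.
  x = 36: opens ∋ x are {33, 35, 36}, {33, 34, 35, 36, 37}; each meets A ∖ {36}, so x IS a limit point.
  x = 37: opens ∋ x are {33, 34, 35, 37}, {33, 34, 35, 36, 37}; each meets A ∖ {37}, so x IS a limit point.
Collecting: A' = {33, 34, 36, 37}.


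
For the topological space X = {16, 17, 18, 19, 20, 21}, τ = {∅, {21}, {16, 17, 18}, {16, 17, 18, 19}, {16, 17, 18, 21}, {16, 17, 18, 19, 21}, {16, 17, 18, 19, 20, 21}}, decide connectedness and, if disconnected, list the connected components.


(X, τ) is connected.

Find clopen sets (U ∈ τ with X ∖ U ∈ τ):
  U = ∅, X ∖ U = {16, 17, 18, 19, 20, 21} — both open, so U is clopen.
  U = {16, 17, 18, 19, 20, 21}, X ∖ U = ∅ — both open, so U is clopen.
Only trivial clopens (∅ and X) exist, so (X, τ) is connected.
Compute connected components by grouping points that agree on all clopens:
  component: {16, 17, 18, 19, 20, 21}


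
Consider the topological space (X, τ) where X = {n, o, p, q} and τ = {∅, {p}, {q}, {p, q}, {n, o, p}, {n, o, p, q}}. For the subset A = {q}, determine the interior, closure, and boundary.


int(A) = {q}, cl(A) = {q}, ∂A = ∅.

Closed sets in (X, τ) are complements of opens:
  closed(X, τ) = {∅, {q}, {n, o}, {n, o, p}, {n, o, q}, {n, o, p, q}}.
int(A) = ⋃ {U ∈ τ : U ⊆ A}. Opens contained in A: ∅, {q}.
Taking the union of these: int(A) = {q}.
cl(A) = ⋂ {C closed : A ⊆ C}. Closed sets containing A: {q}, {n, o, q}, {n, o, p, q}.
Intersecting these: cl(A) = {q}.
∂A = cl(A) ∖ int(A) = {q} ∖ {q} = ∅.


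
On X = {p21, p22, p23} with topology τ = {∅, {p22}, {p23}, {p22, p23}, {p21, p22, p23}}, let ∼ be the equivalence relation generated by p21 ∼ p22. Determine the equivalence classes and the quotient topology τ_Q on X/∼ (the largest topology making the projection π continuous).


X/∼ = {[p21=p22], [p23]}; |τ_Q| = 3.

Equivalence classes: [p21=p22], [p23].
Quotient map π: X → X/∼ sends p21 ↦ [p21=p22], p22 ↦ [p21=p22], p23 ↦ [p23].
For each subset V ⊆ X/∼, compute π^{-1}(V) ⊆ X and check whether π^{-1}(V) ∈ τ. V is open in τ_Q iff π^{-1}(V) ∈ τ.
  V = {}: π^{-1}(V) = ∅ ∈ τ ✓.
  V = {[p21=p22]}: π^{-1}(V) = {p21, p22} ∉ τ ✗.
  V = {[p23]}: π^{-1}(V) = {p23} ∈ τ ✓.
  V = {[p21=p22], [p23]}: π^{-1}(V) = {p21, p22, p23} ∈ τ ✓.
Open sets in the quotient: τ_Q = {{}, {[p23]}, {[p21=p22], [p23]}} (3 elements).


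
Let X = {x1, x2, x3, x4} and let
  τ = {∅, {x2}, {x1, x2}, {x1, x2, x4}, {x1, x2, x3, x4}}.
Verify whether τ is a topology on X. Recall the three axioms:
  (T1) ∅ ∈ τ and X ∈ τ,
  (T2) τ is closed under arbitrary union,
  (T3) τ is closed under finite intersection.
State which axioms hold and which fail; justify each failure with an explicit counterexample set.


τ IS a topology on X.

Axiom (T1): ∅ ∈ τ? Yes; X ∈ τ? Yes.
Axiom (T2/T3): check pairwise unions and intersections of members of τ.
All pairwise intersections and unions checked — each lies in τ. Therefore τ satisfies (T1), (T2), (T3): it IS a topology on X.


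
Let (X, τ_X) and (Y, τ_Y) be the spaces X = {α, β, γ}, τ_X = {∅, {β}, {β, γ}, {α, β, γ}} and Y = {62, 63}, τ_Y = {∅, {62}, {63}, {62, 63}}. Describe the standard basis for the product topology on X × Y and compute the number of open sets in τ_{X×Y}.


Basis B = {∅ × ∅, {β} × {62}, {β} × {63}, {β} × {62, 63}, {β, γ} × {62}, {β, γ} × {63}, {α, β, γ} × {62}, {α, β, γ} × {63}, {β, γ} × {62, 63}, {α, β, γ} × {62, 63}}; |τ_{X×Y}| = 16.

Enumerate products U × V with U ∈ τ_X, V ∈ τ_Y (deduplicated):
  ∅ × ∅ = {} (∅)
  {β} × {62} = {(β,62)}
  {β} × {63} = {(β,63)}
  {β} × {62, 63} = {(β,62), (β,63)}
  {β, γ} × {62} = {(β,62), (γ,62)}
  {β, γ} × {63} = {(β,63), (γ,63)}
  {α, β, γ} × {62} = {(α,62), (β,62), (γ,62)}
  {α, β, γ} × {63} = {(α,63), (β,63), (γ,63)}
  {β, γ} × {62, 63} = {(β,62), (β,63), (γ,62), (γ,63)}
  {α, β, γ} × {62, 63} = {(α,62), (α,63), (β,62), (β,63), (γ,62), (γ,63)}
These 10 distinct sets form the basis B.
Close under arbitrary unions to get τ_{X×Y}; counting gives |τ_{X×Y}| = 16.


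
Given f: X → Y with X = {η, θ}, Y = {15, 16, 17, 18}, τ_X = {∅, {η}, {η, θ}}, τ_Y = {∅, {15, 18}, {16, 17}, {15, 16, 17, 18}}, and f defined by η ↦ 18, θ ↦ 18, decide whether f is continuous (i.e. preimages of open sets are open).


f IS continuous.

Compute f^{-1}(U) for each U ∈ τ_Y:
  U = ∅: f^{-1}(U) = ∅ ∈ τ_X ✓.
  U = {15, 18}: f^{-1}(U) = {η, θ} ∈ τ_X ✓.
  U = {16, 17}: f^{-1}(U) = ∅ ∈ τ_X ✓.
  U = {15, 16, 17, 18}: f^{-1}(U) = {η, θ} ∈ τ_X ✓.
Every preimage lies in τ_X, so f IS continuous.


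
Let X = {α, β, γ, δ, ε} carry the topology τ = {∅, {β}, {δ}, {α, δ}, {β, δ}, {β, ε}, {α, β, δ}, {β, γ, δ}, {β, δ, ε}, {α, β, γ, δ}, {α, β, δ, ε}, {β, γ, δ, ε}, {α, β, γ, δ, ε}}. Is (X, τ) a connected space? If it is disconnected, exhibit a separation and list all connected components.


(X, τ) is connected.

Find clopen sets (U ∈ τ with X ∖ U ∈ τ):
  U = ∅, X ∖ U = {α, β, γ, δ, ε} — both open, so U is clopen.
  U = {α, β, γ, δ, ε}, X ∖ U = ∅ — both open, so U is clopen.
Only trivial clopens (∅ and X) exist, so (X, τ) is connected.
Compute connected components by grouping points that agree on all clopens:
  component: {α, β, γ, δ, ε}


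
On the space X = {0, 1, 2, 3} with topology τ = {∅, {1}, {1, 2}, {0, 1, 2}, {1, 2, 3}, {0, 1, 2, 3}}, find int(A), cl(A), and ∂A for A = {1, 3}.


int(A) = {1}, cl(A) = {0, 1, 2, 3}, ∂A = {0, 2, 3}.

Closed sets in (X, τ) are complements of opens:
  closed(X, τ) = {∅, {0}, {3}, {0, 3}, {0, 2, 3}, {0, 1, 2, 3}}.
int(A) = ⋃ {U ∈ τ : U ⊆ A}. Opens contained in A: ∅, {1}.
Taking the union of these: int(A) = {1}.
cl(A) = ⋂ {C closed : A ⊆ C}. Closed sets containing A: {0, 1, 2, 3}.
Intersecting these: cl(A) = {0, 1, 2, 3}.
∂A = cl(A) ∖ int(A) = {0, 1, 2, 3} ∖ {1} = {0, 2, 3}.


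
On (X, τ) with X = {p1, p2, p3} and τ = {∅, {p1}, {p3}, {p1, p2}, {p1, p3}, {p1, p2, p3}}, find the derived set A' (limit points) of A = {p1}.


A' = {p2}

For each x ∈ X, list the open sets U ∈ τ with x ∈ U, then check whether U ∩ (A ∖ {x}) ≠ ∅ for every such U.
  x = p1: open {p1} ∋ x has {p1} ∩ (A ∖ {p1}) = ∅, so x is NOT a limit point.
  x = p2: opens ∋ x are {p1, p2}, {p1, p2, p3}; each meets A ∖ {p2}, so x IS a limit point.
  x = p3: open {p3} ∋ x has {p3} ∩ (A ∖ {p3}) = ∅, so x is NOT a limit point.
Collecting: A' = {p2}.


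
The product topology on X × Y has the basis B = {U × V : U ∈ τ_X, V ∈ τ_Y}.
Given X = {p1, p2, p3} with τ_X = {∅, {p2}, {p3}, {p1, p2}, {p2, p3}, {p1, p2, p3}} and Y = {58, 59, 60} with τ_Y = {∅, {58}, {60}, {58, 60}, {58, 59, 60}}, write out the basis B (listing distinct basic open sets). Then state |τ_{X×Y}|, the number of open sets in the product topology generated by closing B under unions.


Basis B = {∅ × ∅, {p2} × {58}, {p2} × {60}, {p3} × {58}, {p3} × {60}, {p1, p2} × {58}, {p1, p2} × {60}, {p2} × {58, 60}, {p2, p3} × {58}, {p2, p3} × {60}, {p3} × {58, 60}, {p1, p2, p3} × {58}, {p1, p2, p3} × {60}, {p2} × {58, 59, 60}, {p3} × {58, 59, 60}, {p1, p2} × {58, 60}, {p2, p3} × {58, 60}, {p1, p2} × {58, 59, 60}, {p1, p2, p3} × {58, 60}, {p2, p3} × {58, 59, 60}, {p1, p2, p3} × {58, 59, 60}}; |τ_{X×Y}| = 70.

Enumerate products U × V with U ∈ τ_X, V ∈ τ_Y (deduplicated):
  ∅ × ∅ = {} (∅)
  {p2} × {58} = {(p2,58)}
  {p2} × {60} = {(p2,60)}
  {p3} × {58} = {(p3,58)}
  {p3} × {60} = {(p3,60)}
  {p1, p2} × {58} = {(p1,58), (p2,58)}
  {p1, p2} × {60} = {(p1,60), (p2,60)}
  {p2} × {58, 60} = {(p2,58), (p2,60)}
  {p2, p3} × {58} = {(p2,58), (p3,58)}
  {p2, p3} × {60} = {(p2,60), (p3,60)}
  {p3} × {58, 60} = {(p3,58), (p3,60)}
  {p1, p2, p3} × {58} = {(p1,58), (p2,58), (p3,58)}
  {p1, p2, p3} × {60} = {(p1,60), (p2,60), (p3,60)}
  {p2} × {58, 59, 60} = {(p2,58), (p2,59), (p2,60)}
  {p3} × {58, 59, 60} = {(p3,58), (p3,59), (p3,60)}
  {p1, p2} × {58, 60} = {(p1,58), (p1,60), (p2,58), (p2,60)}
  {p2, p3} × {58, 60} = {(p2,58), (p2,60), (p3,58), (p3,60)}
  {p1, p2} × {58, 59, 60} = {(p1,58), (p1,59), (p1,60), (p2,58), (p2,59), (p2,60)}
  {p1, p2, p3} × {58, 60} = {(p1,58), (p1,60), (p2,58), (p2,60), (p3,58), (p3,60)}
  {p2, p3} × {58, 59, 60} = {(p2,58), (p2,59), (p2,60), (p3,58), (p3,59), (p3,60)}
  {p1, p2, p3} × {58, 59, 60} = {(p1,58), (p1,59), (p1,60), (p2,58), (p2,59), (p2,60), (p3,58), (p3,59), (p3,60)}
These 21 distinct sets form the basis B.
Close under arbitrary unions to get τ_{X×Y}; counting gives |τ_{X×Y}| = 70.


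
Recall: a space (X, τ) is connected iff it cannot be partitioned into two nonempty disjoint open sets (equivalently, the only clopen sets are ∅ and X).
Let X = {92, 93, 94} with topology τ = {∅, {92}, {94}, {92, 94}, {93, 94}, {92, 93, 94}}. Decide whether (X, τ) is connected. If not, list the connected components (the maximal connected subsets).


(X, τ) is disconnected; components = [{92}, {93, 94}].

Find clopen sets (U ∈ τ with X ∖ U ∈ τ):
  U = ∅, X ∖ U = {92, 93, 94} — both open, so U is clopen.
  U = {92}, X ∖ U = {93, 94} — both open, so U is clopen.
  U = {93, 94}, X ∖ U = {92} — both open, so U is clopen.
  U = {92, 93, 94}, X ∖ U = ∅ — both open, so U is clopen.
Nontrivial clopen(s) exist: e.g. {92}. So (X, τ) is disconnected.
Compute connected components by grouping points that agree on all clopens:
  component: {92}
  component: {93, 94}


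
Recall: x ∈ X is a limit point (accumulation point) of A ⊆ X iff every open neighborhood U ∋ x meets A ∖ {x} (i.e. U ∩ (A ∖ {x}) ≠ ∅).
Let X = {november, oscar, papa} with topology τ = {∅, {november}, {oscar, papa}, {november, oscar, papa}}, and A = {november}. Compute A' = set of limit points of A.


A' = ∅

For each x ∈ X, list the open sets U ∈ τ with x ∈ U, then check whether U ∩ (A ∖ {x}) ≠ ∅ for every such U.
  x = november: open {november} ∋ x has {november} ∩ (A ∖ {november}) = ∅, so x is NOT a limit point.
  x = oscar: open {oscar, papa} ∋ x has {oscar, papa} ∩ (A ∖ {oscar}) = ∅, so x is NOT a limit point.
  x = papa: open {oscar, papa} ∋ x has {oscar, papa} ∩ (A ∖ {papa}) = ∅, so x is NOT a limit point.
Collecting: A' = ∅.


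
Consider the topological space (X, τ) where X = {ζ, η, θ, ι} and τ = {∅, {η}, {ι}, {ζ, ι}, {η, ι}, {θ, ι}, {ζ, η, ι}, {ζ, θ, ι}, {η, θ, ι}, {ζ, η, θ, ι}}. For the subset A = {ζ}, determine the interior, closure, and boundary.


int(A) = ∅, cl(A) = {ζ}, ∂A = {ζ}.

Closed sets in (X, τ) are complements of opens:
  closed(X, τ) = {∅, {ζ}, {η}, {θ}, {ζ, η}, {ζ, θ}, {η, θ}, {ζ, η, θ}, {ζ, θ, ι}, {ζ, η, θ, ι}}.
int(A) = ⋃ {U ∈ τ : U ⊆ A}. Opens contained in A: ∅.
Taking the union of these: int(A) = ∅.
cl(A) = ⋂ {C closed : A ⊆ C}. Closed sets containing A: {ζ}, {ζ, η}, {ζ, θ}, {ζ, η, θ}, {ζ, θ, ι}, {ζ, η, θ, ι}.
Intersecting these: cl(A) = {ζ}.
∂A = cl(A) ∖ int(A) = {ζ} ∖ ∅ = {ζ}.


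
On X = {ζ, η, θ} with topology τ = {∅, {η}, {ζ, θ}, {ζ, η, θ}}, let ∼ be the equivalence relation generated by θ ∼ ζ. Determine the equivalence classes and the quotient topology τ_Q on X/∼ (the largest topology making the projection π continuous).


X/∼ = {[ζ=θ], [η]}; |τ_Q| = 4.

Equivalence classes: [ζ=θ], [η].
Quotient map π: X → X/∼ sends ζ ↦ [ζ=θ], η ↦ [η], θ ↦ [ζ=θ].
For each subset V ⊆ X/∼, compute π^{-1}(V) ⊆ X and check whether π^{-1}(V) ∈ τ. V is open in τ_Q iff π^{-1}(V) ∈ τ.
  V = {}: π^{-1}(V) = ∅ ∈ τ ✓.
  V = {[ζ=θ]}: π^{-1}(V) = {ζ, θ} ∈ τ ✓.
  V = {[η]}: π^{-1}(V) = {η} ∈ τ ✓.
  V = {[ζ=θ], [η]}: π^{-1}(V) = {ζ, η, θ} ∈ τ ✓.
Open sets in the quotient: τ_Q = {{}, {[ζ=θ]}, {[η]}, {[ζ=θ], [η]}} (4 elements).


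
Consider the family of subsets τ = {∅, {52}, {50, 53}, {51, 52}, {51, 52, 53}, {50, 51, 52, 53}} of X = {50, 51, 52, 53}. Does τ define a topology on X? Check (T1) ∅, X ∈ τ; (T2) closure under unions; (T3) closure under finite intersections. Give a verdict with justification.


τ is NOT a topology on X.

Axiom (T1): ∅ ∈ τ? Yes; X ∈ τ? Yes.
Axiom (T2/T3): check pairwise unions and intersections of members of τ.
Counterexample for (T2): {52} ∪ {50, 53} = {50, 52, 53} ∉ τ. Therefore τ is NOT a topology.


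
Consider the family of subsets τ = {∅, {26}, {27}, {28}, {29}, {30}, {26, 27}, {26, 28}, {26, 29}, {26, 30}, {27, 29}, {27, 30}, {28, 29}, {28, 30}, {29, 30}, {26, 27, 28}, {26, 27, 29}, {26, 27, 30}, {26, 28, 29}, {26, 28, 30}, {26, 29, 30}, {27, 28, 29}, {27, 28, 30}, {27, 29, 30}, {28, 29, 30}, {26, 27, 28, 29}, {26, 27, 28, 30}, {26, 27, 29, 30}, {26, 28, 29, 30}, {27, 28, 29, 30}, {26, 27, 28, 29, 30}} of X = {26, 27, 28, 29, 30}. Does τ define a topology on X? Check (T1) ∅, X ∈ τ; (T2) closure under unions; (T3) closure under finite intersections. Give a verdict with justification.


τ is NOT a topology on X.

Axiom (T1): ∅ ∈ τ? Yes; X ∈ τ? Yes.
Axiom (T2/T3): check pairwise unions and intersections of members of τ.
Counterexample for (T2): {27} ∪ {28} = {27, 28} ∉ τ. Therefore τ is NOT a topology.


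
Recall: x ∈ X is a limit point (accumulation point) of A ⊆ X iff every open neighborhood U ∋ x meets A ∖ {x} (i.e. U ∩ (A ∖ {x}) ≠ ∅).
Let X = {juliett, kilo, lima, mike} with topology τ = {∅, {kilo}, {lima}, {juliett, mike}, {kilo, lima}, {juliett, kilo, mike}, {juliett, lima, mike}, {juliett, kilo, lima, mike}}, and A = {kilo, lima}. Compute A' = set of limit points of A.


A' = ∅

For each x ∈ X, list the open sets U ∈ τ with x ∈ U, then check whether U ∩ (A ∖ {x}) ≠ ∅ for every such U.
  x = juliett: open {juliett, mike} ∋ x has {juliett, mike} ∩ (A ∖ {juliett}) = ∅, so x is NOT a limit point.
  x = kilo: open {kilo} ∋ x has {kilo} ∩ (A ∖ {kilo}) = ∅, so x is NOT a limit point.
  x = lima: open {lima} ∋ x has {lima} ∩ (A ∖ {lima}) = ∅, so x is NOT a limit point.
  x = mike: open {juliett, mike} ∋ x has {juliett, mike} ∩ (A ∖ {mike}) = ∅, so x is NOT a limit point.
Collecting: A' = ∅.


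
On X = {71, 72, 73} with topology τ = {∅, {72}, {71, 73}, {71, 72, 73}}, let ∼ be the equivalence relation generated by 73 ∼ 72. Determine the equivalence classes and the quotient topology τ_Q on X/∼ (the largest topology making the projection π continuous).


X/∼ = {[71], [72=73]}; |τ_Q| = 2.

Equivalence classes: [71], [72=73].
Quotient map π: X → X/∼ sends 71 ↦ [71], 72 ↦ [72=73], 73 ↦ [72=73].
For each subset V ⊆ X/∼, compute π^{-1}(V) ⊆ X and check whether π^{-1}(V) ∈ τ. V is open in τ_Q iff π^{-1}(V) ∈ τ.
  V = {}: π^{-1}(V) = ∅ ∈ τ ✓.
  V = {[71]}: π^{-1}(V) = {71} ∉ τ ✗.
  V = {[72=73]}: π^{-1}(V) = {72, 73} ∉ τ ✗.
  V = {[71], [72=73]}: π^{-1}(V) = {71, 72, 73} ∈ τ ✓.
Open sets in the quotient: τ_Q = {{}, {[71], [72=73]}} (2 elements).


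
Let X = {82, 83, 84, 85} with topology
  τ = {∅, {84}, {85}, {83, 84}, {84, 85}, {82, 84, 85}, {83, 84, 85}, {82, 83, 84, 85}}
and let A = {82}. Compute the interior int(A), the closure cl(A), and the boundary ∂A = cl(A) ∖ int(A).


int(A) = ∅, cl(A) = {82}, ∂A = {82}.

Closed sets in (X, τ) are complements of opens:
  closed(X, τ) = {∅, {82}, {83}, {82, 83}, {82, 85}, {82, 83, 84}, {82, 83, 85}, {82, 83, 84, 85}}.
int(A) = ⋃ {U ∈ τ : U ⊆ A}. Opens contained in A: ∅.
Taking the union of these: int(A) = ∅.
cl(A) = ⋂ {C closed : A ⊆ C}. Closed sets containing A: {82}, {82, 83}, {82, 85}, {82, 83, 84}, {82, 83, 85}, {82, 83, 84, 85}.
Intersecting these: cl(A) = {82}.
∂A = cl(A) ∖ int(A) = {82} ∖ ∅ = {82}.


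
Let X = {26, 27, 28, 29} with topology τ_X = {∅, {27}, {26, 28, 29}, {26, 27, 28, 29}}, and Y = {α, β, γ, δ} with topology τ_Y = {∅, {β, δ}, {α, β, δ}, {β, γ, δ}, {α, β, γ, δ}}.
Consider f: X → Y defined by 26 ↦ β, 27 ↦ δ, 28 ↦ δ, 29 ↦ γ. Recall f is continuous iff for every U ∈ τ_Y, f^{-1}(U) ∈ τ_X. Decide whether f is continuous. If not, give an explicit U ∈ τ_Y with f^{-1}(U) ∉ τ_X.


f is NOT continuous.

Compute f^{-1}(U) for each U ∈ τ_Y:
  U = ∅: f^{-1}(U) = ∅ ∈ τ_X ✓.
  U = {β, δ}: f^{-1}(U) = {26, 27, 28} ∉ τ_X ✗.
  U = {α, β, δ}: f^{-1}(U) = {26, 27, 28} ∉ τ_X ✗.
  U = {β, γ, δ}: f^{-1}(U) = {26, 27, 28, 29} ∈ τ_X ✓.
  U = {α, β, γ, δ}: f^{-1}(U) = {26, 27, 28, 29} ∈ τ_X ✓.
Found U = {β, δ} with f^{-1}(U) = {26, 27, 28} not in τ_X. Therefore f is NOT continuous.


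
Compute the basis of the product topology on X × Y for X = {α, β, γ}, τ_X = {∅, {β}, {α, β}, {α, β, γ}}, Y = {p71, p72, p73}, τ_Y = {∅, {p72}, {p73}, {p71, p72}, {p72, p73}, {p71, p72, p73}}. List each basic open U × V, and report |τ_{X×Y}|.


Basis B = {∅ × ∅, {β} × {p72}, {β} × {p73}, {α, β} × {p72}, {α, β} × {p73}, {β} × {p71, p72}, {β} × {p72, p73}, {α, β, γ} × {p72}, {α, β, γ} × {p73}, {β} × {p71, p72, p73}, {α, β} × {p71, p72}, {α, β} × {p72, p73}, {α, β} × {p71, p72, p73}, {α, β, γ} × {p71, p72}, {α, β, γ} × {p72, p73}, {α, β, γ} × {p71, p72, p73}}; |τ_{X×Y}| = 40.

Enumerate products U × V with U ∈ τ_X, V ∈ τ_Y (deduplicated):
  ∅ × ∅ = {} (∅)
  {β} × {p72} = {(β,p72)}
  {β} × {p73} = {(β,p73)}
  {α, β} × {p72} = {(α,p72), (β,p72)}
  {α, β} × {p73} = {(α,p73), (β,p73)}
  {β} × {p71, p72} = {(β,p71), (β,p72)}
  {β} × {p72, p73} = {(β,p72), (β,p73)}
  {α, β, γ} × {p72} = {(α,p72), (β,p72), (γ,p72)}
  {α, β, γ} × {p73} = {(α,p73), (β,p73), (γ,p73)}
  {β} × {p71, p72, p73} = {(β,p71), (β,p72), (β,p73)}
  {α, β} × {p71, p72} = {(α,p71), (α,p72), (β,p71), (β,p72)}
  {α, β} × {p72, p73} = {(α,p72), (α,p73), (β,p72), (β,p73)}
  {α, β} × {p71, p72, p73} = {(α,p71), (α,p72), (α,p73), (β,p71), (β,p72), (β,p73)}
  {α, β, γ} × {p71, p72} = {(α,p71), (α,p72), (β,p71), (β,p72), (γ,p71), (γ,p72)}
  {α, β, γ} × {p72, p73} = {(α,p72), (α,p73), (β,p72), (β,p73), (γ,p72), (γ,p73)}
  {α, β, γ} × {p71, p72, p73} = {(α,p71), (α,p72), (α,p73), (β,p71), (β,p72), (β,p73), (γ,p71), (γ,p72), (γ,p73)}
These 16 distinct sets form the basis B.
Close under arbitrary unions to get τ_{X×Y}; counting gives |τ_{X×Y}| = 40.


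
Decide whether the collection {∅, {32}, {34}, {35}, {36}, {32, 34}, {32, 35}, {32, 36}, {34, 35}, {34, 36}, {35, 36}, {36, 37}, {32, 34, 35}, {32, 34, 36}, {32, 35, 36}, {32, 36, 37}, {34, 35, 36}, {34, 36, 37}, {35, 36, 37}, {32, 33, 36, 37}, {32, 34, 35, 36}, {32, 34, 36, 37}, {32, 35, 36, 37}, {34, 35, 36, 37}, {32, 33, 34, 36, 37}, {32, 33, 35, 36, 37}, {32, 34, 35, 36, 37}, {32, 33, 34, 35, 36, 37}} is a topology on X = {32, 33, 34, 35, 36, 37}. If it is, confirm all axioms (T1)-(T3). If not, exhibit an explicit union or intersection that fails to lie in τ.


τ IS a topology on X.

Axiom (T1): ∅ ∈ τ? Yes; X ∈ τ? Yes.
Axiom (T2/T3): check pairwise unions and intersections of members of τ.
All pairwise intersections and unions checked — each lies in τ. Therefore τ satisfies (T1), (T2), (T3): it IS a topology on X.


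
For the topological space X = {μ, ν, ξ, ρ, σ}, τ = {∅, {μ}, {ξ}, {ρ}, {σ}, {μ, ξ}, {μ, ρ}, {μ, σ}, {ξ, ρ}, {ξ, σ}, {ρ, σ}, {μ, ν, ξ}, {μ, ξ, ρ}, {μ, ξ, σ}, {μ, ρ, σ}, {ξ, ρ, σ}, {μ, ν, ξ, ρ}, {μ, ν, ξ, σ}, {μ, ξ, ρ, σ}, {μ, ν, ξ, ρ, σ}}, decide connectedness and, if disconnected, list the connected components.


(X, τ) is disconnected; components = [{ρ}, {σ}, {μ, ν, ξ}].

Find clopen sets (U ∈ τ with X ∖ U ∈ τ):
  U = ∅, X ∖ U = {μ, ν, ξ, ρ, σ} — both open, so U is clopen.
  U = {ρ}, X ∖ U = {μ, ν, ξ, σ} — both open, so U is clopen.
  U = {σ}, X ∖ U = {μ, ν, ξ, ρ} — both open, so U is clopen.
  U = {ρ, σ}, X ∖ U = {μ, ν, ξ} — both open, so U is clopen.
  U = {μ, ν, ξ}, X ∖ U = {ρ, σ} — both open, so U is clopen.
  U = {μ, ν, ξ, ρ}, X ∖ U = {σ} — both open, so U is clopen.
  U = {μ, ν, ξ, σ}, X ∖ U = {ρ} — both open, so U is clopen.
  U = {μ, ν, ξ, ρ, σ}, X ∖ U = ∅ — both open, so U is clopen.
Nontrivial clopen(s) exist: e.g. {ρ, σ}. So (X, τ) is disconnected.
Compute connected components by grouping points that agree on all clopens:
  component: {ρ}
  component: {σ}
  component: {μ, ν, ξ}
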